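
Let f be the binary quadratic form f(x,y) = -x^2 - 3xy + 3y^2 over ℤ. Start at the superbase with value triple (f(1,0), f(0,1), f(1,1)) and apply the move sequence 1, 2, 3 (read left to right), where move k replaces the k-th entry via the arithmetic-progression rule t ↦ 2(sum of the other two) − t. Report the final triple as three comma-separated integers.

start (-1,3,-1) = (f(1,0),f(0,1),f(1,1))
replace slot 1: 2·(3+(-1)) − (-1) = 5 → (5,3,-1)
replace slot 2: 2·(5+(-1)) − 3 = 5 → (5,5,-1)
replace slot 3: 2·(5+5) − (-1) = 21 → (5,5,21)

5,5,21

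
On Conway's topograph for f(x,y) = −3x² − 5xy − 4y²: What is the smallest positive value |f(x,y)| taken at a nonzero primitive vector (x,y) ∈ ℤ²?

translate: b→-1 (≡5 mod 6), so (3,5,4)→(3,-1,2)
flip: (3,-1,2)→(2,1,3)
reduced (well bottom): (2,1,3) with a≤c, −a<b≤a
well minimum |f| = |-2| = 2 (negative-definite)

2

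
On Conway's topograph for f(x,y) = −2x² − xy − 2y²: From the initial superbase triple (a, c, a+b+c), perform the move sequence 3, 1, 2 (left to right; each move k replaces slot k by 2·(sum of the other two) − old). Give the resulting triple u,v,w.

start (-2,-2,-5) = (f(1,0),f(0,1),f(1,1))
replace slot 3: 2·((-2)+(-2)) − (-5) = -3 → (-2,-2,-3)
replace slot 1: 2·((-2)+(-3)) − (-2) = -8 → (-8,-2,-3)
replace slot 2: 2·((-8)+(-3)) − (-2) = -20 → (-8,-20,-3)

-8,-20,-3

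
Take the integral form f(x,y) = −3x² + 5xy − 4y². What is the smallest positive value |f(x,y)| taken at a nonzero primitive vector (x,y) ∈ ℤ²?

translate: b→1 (≡-5 mod 6), so (3,-5,4)→(3,1,2)
flip: (3,1,2)→(2,-1,3)
reduced (well bottom): (2,-1,3) with a≤c, −a<b≤a
well minimum |f| = |-2| = 2 (negative-definite)

2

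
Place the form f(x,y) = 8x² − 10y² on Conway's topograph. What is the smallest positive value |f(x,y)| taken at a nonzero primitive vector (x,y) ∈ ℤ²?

descent: ρ → (-10,0,8)
descent: ρ → (8,16,-2)  [lands on river]
river: ρ → (-2,16,8)
closes: descent 2, river 2
min |a| on river = 2

2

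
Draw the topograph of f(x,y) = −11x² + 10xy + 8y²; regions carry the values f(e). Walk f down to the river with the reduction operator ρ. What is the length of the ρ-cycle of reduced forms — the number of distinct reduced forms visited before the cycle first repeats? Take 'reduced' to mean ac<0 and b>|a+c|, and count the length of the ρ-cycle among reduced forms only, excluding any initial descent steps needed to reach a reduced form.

D = 452, ⌊√D⌋ = 21
river: ρ → (8,6,-13)
river: ρ → (-13,20,1)
river: ρ → (1,20,-13)
river: ρ → (-13,6,8)
river: ρ → (8,10,-11)
river: ρ → (-11,12,7)
river: ρ → (7,16,-7)
river: ρ → (-7,12,11)
river: ρ → (11,10,-8)
river: ρ → (-8,6,13)
river: ρ → (13,20,-1)
river: ρ → (-1,20,13)
river: ρ → (13,6,-8)
river: ρ → (-8,10,11)
river: ρ → (11,12,-7)
river: ρ → (-7,16,7)
river: ρ → (7,12,-11)
river: ρ → (-11,10,8)
ρ-cycle length = 18 (tail of 0 descent steps not counted)

18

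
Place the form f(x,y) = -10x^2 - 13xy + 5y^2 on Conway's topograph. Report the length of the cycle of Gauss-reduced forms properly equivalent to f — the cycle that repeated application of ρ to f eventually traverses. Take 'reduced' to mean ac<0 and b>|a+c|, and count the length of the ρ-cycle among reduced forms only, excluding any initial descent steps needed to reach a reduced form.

D = 369, ⌊√D⌋ = 19
descent: ρ → (5,13,-10)  [lands on river]
river: ρ → (-10,7,8)
river: ρ → (8,9,-9)
river: ρ → (-9,9,8)
river: ρ → (8,7,-10)
river: ρ → (-10,13,5)
river: ρ → (5,17,-4)
river: ρ → (-4,15,9)
river: ρ → (9,3,-10)
river: ρ → (-10,17,2)
river: ρ → (2,19,-1)
river: ρ → (-1,19,2)
river: ρ → (2,17,-10)
river: ρ → (-10,3,9)
river: ρ → (9,15,-4)
river: ρ → (-4,17,5)
ρ-cycle length = 16 (tail of 1 descent step not counted)

16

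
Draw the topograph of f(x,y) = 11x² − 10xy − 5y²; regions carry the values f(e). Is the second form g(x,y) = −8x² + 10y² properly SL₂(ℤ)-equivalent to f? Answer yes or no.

D₁ = 320, D₂ = 320
river cycle of f (length 4): (-5, 10, 11), (11, 12, -4), (-4, 12, 11), (11, 10, -5)
river cycle of g (length 2): (-8, 16, 2), (2, 16, -8)
cycles differ ⇒ inequivalent

no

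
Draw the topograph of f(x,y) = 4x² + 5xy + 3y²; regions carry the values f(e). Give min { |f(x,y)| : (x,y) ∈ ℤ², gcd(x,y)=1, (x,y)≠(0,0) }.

translate: b→-3 (≡5 mod 8), so (4,5,3)→(4,-3,2)
flip: (4,-3,2)→(2,3,4)
translate: b→-1 (≡3 mod 4), so (2,3,4)→(2,-1,3)
reduced (well bottom): (2,-1,3) with a≤c, −a<b≤a
well minimum = a = 2

2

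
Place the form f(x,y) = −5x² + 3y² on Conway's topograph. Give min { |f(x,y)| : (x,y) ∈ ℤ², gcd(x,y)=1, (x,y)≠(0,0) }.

descent: ρ → (3,6,-2)  [lands on river]
river: ρ → (-2,6,3)
closes: descent 1, river 2
min |a| on river = 2

2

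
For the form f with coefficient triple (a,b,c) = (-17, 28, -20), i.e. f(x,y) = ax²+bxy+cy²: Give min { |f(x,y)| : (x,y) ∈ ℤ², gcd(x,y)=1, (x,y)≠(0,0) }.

translate: b→6 (≡-28 mod 34), so (17,-28,20)→(17,6,9)
flip: (17,6,9)→(9,-6,17)
reduced (well bottom): (9,-6,17) with a≤c, −a<b≤a
well minimum |f| = |-9| = 9 (negative-definite)

9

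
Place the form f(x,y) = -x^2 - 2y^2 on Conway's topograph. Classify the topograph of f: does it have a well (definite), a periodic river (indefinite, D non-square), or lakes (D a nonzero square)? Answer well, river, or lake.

D = b²−4ac = 0² − 4·(-1)·(-2) = -8
D < 0 ⇒ definite ⇒ every region one sign ⇒ single well

well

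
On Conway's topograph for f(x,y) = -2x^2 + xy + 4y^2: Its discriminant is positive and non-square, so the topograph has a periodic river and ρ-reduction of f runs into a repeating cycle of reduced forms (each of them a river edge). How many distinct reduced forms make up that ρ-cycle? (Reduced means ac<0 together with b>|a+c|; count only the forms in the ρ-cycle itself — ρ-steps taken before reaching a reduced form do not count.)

D = 33, ⌊√D⌋ = 5
descent: ρ → (4,-1,-2)
descent: ρ → (-2,5,1)  [lands on river]
river: ρ → (1,5,-2)
river: ρ → (-2,3,3)
river: ρ → (3,3,-2)
ρ-cycle length = 4 (tail of 2 descent steps not counted)

4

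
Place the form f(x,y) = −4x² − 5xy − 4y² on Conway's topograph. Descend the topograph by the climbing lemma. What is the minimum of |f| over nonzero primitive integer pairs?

translate: b→-3 (≡5 mod 8), so (4,5,4)→(4,-3,3)
flip: (4,-3,3)→(3,3,4)
reduced (well bottom): (3,3,4) with a≤c, −a<b≤a
well minimum |f| = |-3| = 3 (negative-definite)

3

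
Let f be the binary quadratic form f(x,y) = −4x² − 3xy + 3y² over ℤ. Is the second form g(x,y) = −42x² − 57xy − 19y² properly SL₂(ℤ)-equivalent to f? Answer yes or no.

D₁ = 57, D₂ = 57
river cycle of f (length 6): (3, 3, -4), (-4, 5, 2), (2, 7, -1), (-1, 7, 2), (2, 5, -4), (-4, 3, 3)
river cycle of g (length 6): (-4, 5, 2), (2, 7, -1), (-1, 7, 2), (2, 5, -4), (-4, 3, 3), (3, 3, -4)
cycles coincide ⇒ equivalent

yes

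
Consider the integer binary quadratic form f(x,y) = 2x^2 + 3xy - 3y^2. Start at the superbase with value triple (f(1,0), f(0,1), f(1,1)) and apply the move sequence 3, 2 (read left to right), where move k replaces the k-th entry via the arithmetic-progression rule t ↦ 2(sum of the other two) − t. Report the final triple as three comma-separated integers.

start (2,-3,2) = (f(1,0),f(0,1),f(1,1))
replace slot 3: 2·(2+(-3)) − 2 = -4 → (2,-3,-4)
replace slot 2: 2·(2+(-4)) − (-3) = -1 → (2,-1,-4)

2,-1,-4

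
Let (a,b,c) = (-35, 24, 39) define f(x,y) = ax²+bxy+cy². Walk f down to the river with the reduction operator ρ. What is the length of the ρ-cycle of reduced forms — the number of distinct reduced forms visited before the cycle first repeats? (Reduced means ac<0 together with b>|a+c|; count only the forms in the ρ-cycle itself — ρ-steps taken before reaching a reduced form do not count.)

D = 6036, ⌊√D⌋ = 77
river: ρ → (39,54,-20)
river: ρ → (-20,66,21)
river: ρ → (21,60,-29)
river: ρ → (-29,56,25)
river: ρ → (25,44,-41)
river: ρ → (-41,38,28)
river: ρ → (28,74,-5)
river: ρ → (-5,76,13)
river: ρ → (13,54,-60)
river: ρ → (-60,66,7)
river: ρ → (7,74,-20)
river: ρ → (-20,46,49)
river: ρ → (49,52,-17)
river: ρ → (-17,50,52)
river: ρ → (52,54,-15)
river: ρ → (-15,66,28)
river: ρ → (28,46,-35)
river: ρ → (-35,24,39)
ρ-cycle length = 18 (tail of 0 descent steps not counted)

18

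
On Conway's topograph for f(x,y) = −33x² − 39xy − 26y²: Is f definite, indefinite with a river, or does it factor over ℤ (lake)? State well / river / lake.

D = b²−4ac = (-39)² − 4·(-33)·(-26) = -1911
D < 0 ⇒ definite ⇒ every region one sign ⇒ single well

well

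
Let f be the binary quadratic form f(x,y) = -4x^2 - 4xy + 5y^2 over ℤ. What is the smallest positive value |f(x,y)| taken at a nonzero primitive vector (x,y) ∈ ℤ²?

descent: ρ → (5,4,-4)  [lands on river]
river: ρ → (-4,4,5)
river: ρ → (5,6,-3)
river: ρ → (-3,6,5)
closes: descent 1, river 4
min |a| on river = 3

3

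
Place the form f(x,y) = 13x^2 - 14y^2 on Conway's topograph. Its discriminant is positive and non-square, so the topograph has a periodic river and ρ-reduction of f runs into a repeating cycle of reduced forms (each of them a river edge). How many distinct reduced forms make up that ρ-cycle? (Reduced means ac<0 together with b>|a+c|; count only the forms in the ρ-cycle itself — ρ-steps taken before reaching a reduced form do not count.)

D = 728, ⌊√D⌋ = 26
descent: ρ → (-14,0,13)
descent: ρ → (13,26,-1)  [lands on river]
river: ρ → (-1,26,13)
ρ-cycle length = 2 (tail of 2 descent steps not counted)

2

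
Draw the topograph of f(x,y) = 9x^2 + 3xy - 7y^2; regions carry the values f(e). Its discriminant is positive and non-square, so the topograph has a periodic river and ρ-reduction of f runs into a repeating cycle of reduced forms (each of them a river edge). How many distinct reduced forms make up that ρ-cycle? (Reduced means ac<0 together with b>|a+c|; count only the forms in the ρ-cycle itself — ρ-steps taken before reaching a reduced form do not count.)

D = 261, ⌊√D⌋ = 16
river: ρ → (-7,11,5)
river: ρ → (5,9,-9)
river: ρ → (-9,9,5)
river: ρ → (5,11,-7)
river: ρ → (-7,3,9)
river: ρ → (9,15,-1)
river: ρ → (-1,15,9)
river: ρ → (9,3,-7)
ρ-cycle length = 8 (tail of 0 descent steps not counted)

8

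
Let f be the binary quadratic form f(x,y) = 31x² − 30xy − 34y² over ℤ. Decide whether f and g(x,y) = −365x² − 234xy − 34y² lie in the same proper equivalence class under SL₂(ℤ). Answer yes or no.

D₁ = 5116, D₂ = 5116
river cycle of f (length 60): (-34, 30, 31), (31, 32, -33), (-33, 34, 30), (30, 26, -37), (-37, 48, 19), (19, 66, -10), (-10, 54, 55), (55, 56, -9), (-9, 70, 6), (6, 62, -53), … (50 more)
river cycle of g (length 60): (-34, 30, 31), (31, 32, -33), (-33, 34, 30), (30, 26, -37), (-37, 48, 19), (19, 66, -10), (-10, 54, 55), (55, 56, -9), (-9, 70, 6), (6, 62, -53), … (50 more)
cycles coincide ⇒ equivalent

yes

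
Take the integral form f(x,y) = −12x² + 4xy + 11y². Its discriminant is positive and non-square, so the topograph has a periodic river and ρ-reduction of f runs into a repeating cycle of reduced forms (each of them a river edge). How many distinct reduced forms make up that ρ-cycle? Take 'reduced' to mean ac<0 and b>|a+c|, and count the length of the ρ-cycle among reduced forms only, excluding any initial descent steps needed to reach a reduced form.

D = 544, ⌊√D⌋ = 23
river: ρ → (11,18,-5)
river: ρ → (-5,22,3)
river: ρ → (3,20,-12)
river: ρ → (-12,4,11)
ρ-cycle length = 4 (tail of 0 descent steps not counted)

4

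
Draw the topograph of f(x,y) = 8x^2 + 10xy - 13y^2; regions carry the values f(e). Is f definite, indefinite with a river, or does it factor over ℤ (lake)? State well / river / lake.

D = b²−4ac = 10² − 4·8·(-13) = 516
D > 0 non-square ⇒ indefinite ⇒ periodic river

river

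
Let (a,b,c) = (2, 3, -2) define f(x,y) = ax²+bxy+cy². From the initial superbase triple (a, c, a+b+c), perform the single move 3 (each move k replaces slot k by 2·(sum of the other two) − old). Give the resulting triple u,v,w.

start (2,-2,3) = (f(1,0),f(0,1),f(1,1))
replace slot 3: 2·(2+(-2)) − 3 = -3 → (2,-2,-3)

2,-2,-3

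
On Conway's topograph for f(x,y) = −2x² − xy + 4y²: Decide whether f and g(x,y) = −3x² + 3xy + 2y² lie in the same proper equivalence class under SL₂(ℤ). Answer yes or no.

D₁ = 33, D₂ = 33
river cycle of f (length 4): (-2, 3, 3), (3, 3, -2), (-2, 5, 1), (1, 5, -2)
river cycle of g (length 4): (2, 5, -1), (-1, 5, 2), (2, 3, -3), (-3, 3, 2)
cycles differ ⇒ inequivalent

no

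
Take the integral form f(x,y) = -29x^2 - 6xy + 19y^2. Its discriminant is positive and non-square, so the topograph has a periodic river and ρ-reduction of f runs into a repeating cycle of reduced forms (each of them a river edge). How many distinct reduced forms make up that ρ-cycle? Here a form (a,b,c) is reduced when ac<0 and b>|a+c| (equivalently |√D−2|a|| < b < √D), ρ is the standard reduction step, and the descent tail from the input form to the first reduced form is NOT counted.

D = 2240, ⌊√D⌋ = 47
descent: ρ → (19,44,-4)  [lands on river]
river: ρ → (-4,44,19)
river: ρ → (19,32,-16)
river: ρ → (-16,32,19)
ρ-cycle length = 4 (tail of 1 descent step not counted)

4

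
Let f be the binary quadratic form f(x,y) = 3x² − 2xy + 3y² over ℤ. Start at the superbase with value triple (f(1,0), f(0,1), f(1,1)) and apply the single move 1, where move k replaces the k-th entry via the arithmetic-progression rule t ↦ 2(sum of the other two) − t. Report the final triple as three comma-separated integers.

start (3,3,4) = (f(1,0),f(0,1),f(1,1))
replace slot 1: 2·(3+4) − 3 = 11 → (11,3,4)

11,3,4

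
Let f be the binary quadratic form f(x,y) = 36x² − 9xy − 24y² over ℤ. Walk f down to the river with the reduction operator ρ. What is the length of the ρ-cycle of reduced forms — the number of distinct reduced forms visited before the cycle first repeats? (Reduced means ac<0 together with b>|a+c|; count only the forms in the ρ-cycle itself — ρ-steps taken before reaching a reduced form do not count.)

D = 3537, ⌊√D⌋ = 59
descent: ρ → (-24,57,3)  [lands on river]
river: ρ → (3,57,-24)
river: ρ → (-24,39,21)
river: ρ → (21,45,-18)
river: ρ → (-18,27,39)
river: ρ → (39,51,-6)
river: ρ → (-6,57,12)
river: ρ → (12,39,-42)
river: ρ → (-42,45,9)
river: ρ → (9,45,-42)
river: ρ → (-42,39,12)
river: ρ → (12,57,-6)
river: ρ → (-6,51,39)
river: ρ → (39,27,-18)
river: ρ → (-18,45,21)
river: ρ → (21,39,-24)
ρ-cycle length = 16 (tail of 1 descent step not counted)

16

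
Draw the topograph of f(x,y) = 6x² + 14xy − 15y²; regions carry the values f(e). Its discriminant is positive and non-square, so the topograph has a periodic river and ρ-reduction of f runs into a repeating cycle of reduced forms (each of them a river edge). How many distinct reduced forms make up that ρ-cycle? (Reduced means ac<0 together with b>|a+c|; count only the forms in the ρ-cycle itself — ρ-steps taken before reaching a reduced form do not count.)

D = 556, ⌊√D⌋ = 23
river: ρ → (-15,16,5)
river: ρ → (5,14,-18)
river: ρ → (-18,22,1)
river: ρ → (1,22,-18)
river: ρ → (-18,14,5)
river: ρ → (5,16,-15)
river: ρ → (-15,14,6)
river: ρ → (6,22,-3)
river: ρ → (-3,20,13)
river: ρ → (13,6,-10)
river: ρ → (-10,14,9)
river: ρ → (9,22,-2)
river: ρ → (-2,22,9)
river: ρ → (9,14,-10)
river: ρ → (-10,6,13)
river: ρ → (13,20,-3)
river: ρ → (-3,22,6)
river: ρ → (6,14,-15)
ρ-cycle length = 18 (tail of 0 descent steps not counted)

18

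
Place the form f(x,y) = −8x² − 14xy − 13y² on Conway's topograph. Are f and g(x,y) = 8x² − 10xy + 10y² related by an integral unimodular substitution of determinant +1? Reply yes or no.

D₁ = -220, D₂ = -220
f is negative-definite; reduce −f:
−f: translate: b→-2 (≡14 mod 16), so (8,14,13)→(8,-2,7)
−f: flip: (8,-2,7)→(7,2,8)
−f: reduced (well bottom): (7,2,8) with a≤c, −a<b≤a
flip sign back: reduced form of f is (-7,-2,-8)
g: translate: b→6 (≡-10 mod 16), so (8,-10,10)→(8,6,8)
g: reduced (well bottom): (8,6,8) with a≤c, −a<b≤a
reduced forms (-7, -2, -8) vs (8, 6, 8) ⇒ inequivalent

no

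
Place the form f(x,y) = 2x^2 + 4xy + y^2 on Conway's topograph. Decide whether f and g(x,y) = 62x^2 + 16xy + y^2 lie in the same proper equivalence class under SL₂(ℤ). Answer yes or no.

D₁ = 8, D₂ = 8
river cycle of f (length 2): (1, 2, -1), (-1, 2, 1)
river cycle of g (length 2): (1, 2, -1), (-1, 2, 1)
cycles coincide ⇒ equivalent

yes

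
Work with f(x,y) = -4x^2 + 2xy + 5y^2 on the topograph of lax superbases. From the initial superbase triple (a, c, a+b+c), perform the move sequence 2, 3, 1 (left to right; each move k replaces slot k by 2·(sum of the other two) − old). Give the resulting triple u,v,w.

start (-4,5,3) = (f(1,0),f(0,1),f(1,1))
replace slot 2: 2·((-4)+3) − 5 = -7 → (-4,-7,3)
replace slot 3: 2·((-4)+(-7)) − 3 = -25 → (-4,-7,-25)
replace slot 1: 2·((-7)+(-25)) − (-4) = -60 → (-60,-7,-25)

-60,-7,-25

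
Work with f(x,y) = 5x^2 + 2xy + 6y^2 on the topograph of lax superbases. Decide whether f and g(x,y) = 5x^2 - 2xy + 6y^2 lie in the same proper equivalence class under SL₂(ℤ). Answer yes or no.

D₁ = -116, D₂ = -116
f: reduced (well bottom): (5,2,6) with a≤c, −a<b≤a
g: reduced (well bottom): (5,-2,6) with a≤c, −a<b≤a
reduced forms (5, 2, 6) vs (5, -2, 6) ⇒ inequivalent

no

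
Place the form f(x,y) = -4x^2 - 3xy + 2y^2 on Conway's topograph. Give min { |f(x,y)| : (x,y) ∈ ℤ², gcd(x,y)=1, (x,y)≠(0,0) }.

descent: ρ → (2,3,-4)  [lands on river]
river: ρ → (-4,5,1)
river: ρ → (1,5,-4)
river: ρ → (-4,3,2)
river: ρ → (2,5,-2)
river: ρ → (-2,3,4)
river: ρ → (4,5,-1)
river: ρ → (-1,5,4)
river: ρ → (4,3,-2)
river: ρ → (-2,5,2)
closes: descent 1, river 10
min |a| on river = 1

1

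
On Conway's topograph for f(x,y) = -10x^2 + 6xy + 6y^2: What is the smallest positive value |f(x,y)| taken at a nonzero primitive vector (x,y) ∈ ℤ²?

river: ρ → (6,6,-10)
river: ρ → (-10,14,2)
river: ρ → (2,14,-10)
river: ρ → (-10,6,6)
closes: descent 0, river 4
min |a| on river = 2

2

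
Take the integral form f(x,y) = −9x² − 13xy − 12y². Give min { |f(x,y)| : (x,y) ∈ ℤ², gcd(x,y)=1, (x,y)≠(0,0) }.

translate: b→-5 (≡13 mod 18), so (9,13,12)→(9,-5,8)
flip: (9,-5,8)→(8,5,9)
reduced (well bottom): (8,5,9) with a≤c, −a<b≤a
well minimum |f| = |-8| = 8 (negative-definite)

8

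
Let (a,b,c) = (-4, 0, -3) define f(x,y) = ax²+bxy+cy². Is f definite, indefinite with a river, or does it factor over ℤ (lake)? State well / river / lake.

D = b²−4ac = 0² − 4·(-4)·(-3) = -48
D < 0 ⇒ definite ⇒ every region one sign ⇒ single well

well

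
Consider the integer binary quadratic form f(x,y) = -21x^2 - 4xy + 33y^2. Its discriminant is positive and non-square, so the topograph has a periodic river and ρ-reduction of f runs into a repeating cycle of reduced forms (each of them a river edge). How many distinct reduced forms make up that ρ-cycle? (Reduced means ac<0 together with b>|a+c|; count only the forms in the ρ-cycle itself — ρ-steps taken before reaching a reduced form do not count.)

D = 2788, ⌊√D⌋ = 52
descent: ρ → (33,4,-21)
descent: ρ → (-21,38,16)  [lands on river]
river: ρ → (16,26,-33)
river: ρ → (-33,40,9)
river: ρ → (9,50,-8)
river: ρ → (-8,46,21)
river: ρ → (21,38,-16)
river: ρ → (-16,26,33)
river: ρ → (33,40,-9)
river: ρ → (-9,50,8)
river: ρ → (8,46,-21)
ρ-cycle length = 10 (tail of 2 descent steps not counted)

10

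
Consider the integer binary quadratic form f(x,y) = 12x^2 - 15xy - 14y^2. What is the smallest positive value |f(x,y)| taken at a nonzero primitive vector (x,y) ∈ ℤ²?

descent: ρ → (-14,15,12)  [lands on river]
river: ρ → (12,9,-17)
river: ρ → (-17,25,4)
river: ρ → (4,23,-23)
river: ρ → (-23,23,4)
river: ρ → (4,25,-17)
river: ρ → (-17,9,12)
river: ρ → (12,15,-14)
river: ρ → (-14,13,13)
river: ρ → (13,13,-14)
closes: descent 1, river 10
min |a| on river = 4

4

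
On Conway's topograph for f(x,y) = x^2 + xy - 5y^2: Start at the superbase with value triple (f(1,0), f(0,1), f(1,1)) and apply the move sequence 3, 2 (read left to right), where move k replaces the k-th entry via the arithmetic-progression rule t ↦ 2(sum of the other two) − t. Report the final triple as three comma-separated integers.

start (1,-5,-3) = (f(1,0),f(0,1),f(1,1))
replace slot 3: 2·(1+(-5)) − (-3) = -5 → (1,-5,-5)
replace slot 2: 2·(1+(-5)) − (-5) = -3 → (1,-3,-5)

1,-3,-5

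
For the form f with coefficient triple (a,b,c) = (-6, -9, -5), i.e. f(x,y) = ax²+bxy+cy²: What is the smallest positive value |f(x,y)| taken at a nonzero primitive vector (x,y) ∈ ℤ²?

translate: b→-3 (≡9 mod 12), so (6,9,5)→(6,-3,2)
flip: (6,-3,2)→(2,3,6)
translate: b→-1 (≡3 mod 4), so (2,3,6)→(2,-1,5)
reduced (well bottom): (2,-1,5) with a≤c, −a<b≤a
well minimum |f| = |-2| = 2 (negative-definite)

2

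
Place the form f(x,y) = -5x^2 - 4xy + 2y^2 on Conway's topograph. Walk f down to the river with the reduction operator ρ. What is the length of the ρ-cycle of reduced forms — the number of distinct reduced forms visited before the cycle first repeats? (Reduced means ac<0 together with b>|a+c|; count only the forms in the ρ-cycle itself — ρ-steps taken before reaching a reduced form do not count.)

D = 56, ⌊√D⌋ = 7
descent: ρ → (2,4,-5)  [lands on river]
river: ρ → (-5,6,1)
river: ρ → (1,6,-5)
river: ρ → (-5,4,2)
ρ-cycle length = 4 (tail of 1 descent step not counted)

4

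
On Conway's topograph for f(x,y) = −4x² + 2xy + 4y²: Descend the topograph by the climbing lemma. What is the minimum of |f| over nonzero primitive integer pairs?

river: ρ → (4,6,-2)
river: ρ → (-2,6,4)
river: ρ → (4,2,-4)
river: ρ → (-4,6,2)
river: ρ → (2,6,-4)
river: ρ → (-4,2,4)
closes: descent 0, river 6
min |a| on river = 2

2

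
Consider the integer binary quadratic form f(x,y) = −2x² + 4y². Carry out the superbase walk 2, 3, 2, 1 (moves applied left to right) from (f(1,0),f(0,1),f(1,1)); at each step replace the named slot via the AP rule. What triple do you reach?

start (-2,4,2) = (f(1,0),f(0,1),f(1,1))
replace slot 2: 2·((-2)+2) − 4 = -4 → (-2,-4,2)
replace slot 3: 2·((-2)+(-4)) − 2 = -14 → (-2,-4,-14)
replace slot 2: 2·((-2)+(-14)) − (-4) = -28 → (-2,-28,-14)
replace slot 1: 2·((-28)+(-14)) − (-2) = -82 → (-82,-28,-14)

-82,-28,-14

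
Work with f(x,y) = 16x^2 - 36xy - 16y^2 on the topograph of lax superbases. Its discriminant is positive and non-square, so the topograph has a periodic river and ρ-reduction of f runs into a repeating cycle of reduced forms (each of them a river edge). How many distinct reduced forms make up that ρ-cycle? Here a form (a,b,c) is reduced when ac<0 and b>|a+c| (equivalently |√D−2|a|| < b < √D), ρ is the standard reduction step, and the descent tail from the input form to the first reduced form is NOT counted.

D = 2320, ⌊√D⌋ = 48
descent: ρ → (-16,36,16)  [lands on river]
river: ρ → (16,28,-24)
river: ρ → (-24,20,20)
river: ρ → (20,20,-24)
river: ρ → (-24,28,16)
river: ρ → (16,36,-16)
river: ρ → (-16,28,24)
river: ρ → (24,20,-20)
river: ρ → (-20,20,24)
river: ρ → (24,28,-16)
ρ-cycle length = 10 (tail of 1 descent step not counted)

10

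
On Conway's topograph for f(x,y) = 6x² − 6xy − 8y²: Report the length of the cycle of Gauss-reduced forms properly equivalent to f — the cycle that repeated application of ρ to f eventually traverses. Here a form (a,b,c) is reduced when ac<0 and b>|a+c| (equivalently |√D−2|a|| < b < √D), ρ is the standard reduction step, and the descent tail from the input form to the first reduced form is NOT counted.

D = 228, ⌊√D⌋ = 15
descent: ρ → (-8,6,6)  [lands on river]
river: ρ → (6,6,-8)
river: ρ → (-8,10,4)
river: ρ → (4,14,-2)
river: ρ → (-2,14,4)
river: ρ → (4,10,-8)
ρ-cycle length = 6 (tail of 1 descent step not counted)

6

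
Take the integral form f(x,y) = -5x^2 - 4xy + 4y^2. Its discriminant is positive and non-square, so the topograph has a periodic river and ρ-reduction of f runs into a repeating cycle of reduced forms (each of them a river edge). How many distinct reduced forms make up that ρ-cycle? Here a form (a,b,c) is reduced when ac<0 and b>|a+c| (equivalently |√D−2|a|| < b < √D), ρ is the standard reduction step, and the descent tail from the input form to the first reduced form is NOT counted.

D = 96, ⌊√D⌋ = 9
descent: ρ → (4,4,-5)  [lands on river]
river: ρ → (-5,6,3)
river: ρ → (3,6,-5)
river: ρ → (-5,4,4)
ρ-cycle length = 4 (tail of 1 descent step not counted)

4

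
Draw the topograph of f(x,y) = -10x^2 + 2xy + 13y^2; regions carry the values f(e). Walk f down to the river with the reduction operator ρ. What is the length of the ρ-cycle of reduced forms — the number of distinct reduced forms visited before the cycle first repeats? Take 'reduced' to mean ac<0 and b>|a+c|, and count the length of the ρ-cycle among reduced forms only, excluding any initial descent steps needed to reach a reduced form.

D = 524, ⌊√D⌋ = 22
descent: ρ → (13,-2,-10)
descent: ρ → (-10,22,1)  [lands on river]
river: ρ → (1,22,-10)
river: ρ → (-10,18,5)
river: ρ → (5,22,-2)
river: ρ → (-2,22,5)
river: ρ → (5,18,-10)
ρ-cycle length = 6 (tail of 2 descent steps not counted)

6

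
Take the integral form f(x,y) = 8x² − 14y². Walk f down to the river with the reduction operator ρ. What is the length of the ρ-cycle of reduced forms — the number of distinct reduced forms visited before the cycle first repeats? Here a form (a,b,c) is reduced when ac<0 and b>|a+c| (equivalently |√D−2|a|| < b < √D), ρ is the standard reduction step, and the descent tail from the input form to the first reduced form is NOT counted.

D = 448, ⌊√D⌋ = 21
descent: ρ → (-14,0,8)
descent: ρ → (8,16,-6)  [lands on river]
river: ρ → (-6,20,2)
river: ρ → (2,20,-6)
river: ρ → (-6,16,8)
ρ-cycle length = 4 (tail of 2 descent steps not counted)

4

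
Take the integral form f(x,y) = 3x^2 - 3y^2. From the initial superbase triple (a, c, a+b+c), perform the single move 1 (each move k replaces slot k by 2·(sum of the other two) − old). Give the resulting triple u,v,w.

start (3,-3,0) = (f(1,0),f(0,1),f(1,1))
replace slot 1: 2·((-3)+0) − 3 = -9 → (-9,-3,0)

-9,-3,0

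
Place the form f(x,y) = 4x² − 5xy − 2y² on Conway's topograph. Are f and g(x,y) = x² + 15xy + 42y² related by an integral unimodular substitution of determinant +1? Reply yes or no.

D₁ = 57, D₂ = 57
river cycle of f (length 6): (-2, 5, 4), (4, 3, -3), (-3, 3, 4), (4, 5, -2), (-2, 7, 1), (1, 7, -2)
river cycle of g (length 6): (1, 7, -2), (-2, 5, 4), (4, 3, -3), (-3, 3, 4), (4, 5, -2), (-2, 7, 1)
cycles coincide ⇒ equivalent

yes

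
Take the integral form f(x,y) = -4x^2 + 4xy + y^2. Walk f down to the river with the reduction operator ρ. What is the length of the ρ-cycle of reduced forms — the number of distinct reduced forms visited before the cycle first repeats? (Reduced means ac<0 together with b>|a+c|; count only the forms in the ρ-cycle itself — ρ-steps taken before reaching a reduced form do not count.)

D = 32, ⌊√D⌋ = 5
river: ρ → (1,4,-4)
river: ρ → (-4,4,1)
ρ-cycle length = 2 (tail of 0 descent steps not counted)

2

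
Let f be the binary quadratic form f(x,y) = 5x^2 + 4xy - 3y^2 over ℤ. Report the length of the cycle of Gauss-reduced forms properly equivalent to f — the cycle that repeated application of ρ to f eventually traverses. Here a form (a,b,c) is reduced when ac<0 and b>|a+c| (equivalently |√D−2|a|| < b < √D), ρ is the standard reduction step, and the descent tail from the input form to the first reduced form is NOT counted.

D = 76, ⌊√D⌋ = 8
river: ρ → (-3,8,1)
river: ρ → (1,8,-3)
river: ρ → (-3,4,5)
river: ρ → (5,6,-2)
river: ρ → (-2,6,5)
river: ρ → (5,4,-3)
ρ-cycle length = 6 (tail of 0 descent steps not counted)

6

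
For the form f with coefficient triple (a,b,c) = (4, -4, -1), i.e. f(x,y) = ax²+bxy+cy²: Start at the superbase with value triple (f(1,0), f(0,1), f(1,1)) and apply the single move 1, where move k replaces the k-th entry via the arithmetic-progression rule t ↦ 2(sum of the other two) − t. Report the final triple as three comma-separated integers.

start (4,-1,-1) = (f(1,0),f(0,1),f(1,1))
replace slot 1: 2·((-1)+(-1)) − 4 = -8 → (-8,-1,-1)

-8,-1,-1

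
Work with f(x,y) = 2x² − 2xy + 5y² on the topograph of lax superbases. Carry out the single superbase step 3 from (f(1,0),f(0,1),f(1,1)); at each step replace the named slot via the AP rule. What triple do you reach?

start (2,5,5) = (f(1,0),f(0,1),f(1,1))
replace slot 3: 2·(2+5) − 5 = 9 → (2,5,9)

2,5,9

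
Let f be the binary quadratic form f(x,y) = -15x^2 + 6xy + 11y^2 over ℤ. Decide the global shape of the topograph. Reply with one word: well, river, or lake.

D = b²−4ac = 6² − 4·(-15)·11 = 696
D > 0 non-square ⇒ indefinite ⇒ periodic river

river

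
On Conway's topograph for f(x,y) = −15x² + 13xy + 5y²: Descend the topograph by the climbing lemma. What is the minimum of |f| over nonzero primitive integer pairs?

river: ρ → (5,17,-9)
river: ρ → (-9,19,3)
river: ρ → (3,17,-15)
river: ρ → (-15,13,5)
closes: descent 0, river 4
min |a| on river = 3

3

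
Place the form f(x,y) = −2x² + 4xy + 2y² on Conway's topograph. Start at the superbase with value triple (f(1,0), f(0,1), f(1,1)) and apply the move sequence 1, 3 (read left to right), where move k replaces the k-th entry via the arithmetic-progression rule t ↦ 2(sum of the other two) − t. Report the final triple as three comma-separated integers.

start (-2,2,4) = (f(1,0),f(0,1),f(1,1))
replace slot 1: 2·(2+4) − (-2) = 14 → (14,2,4)
replace slot 3: 2·(14+2) − 4 = 28 → (14,2,28)

14,2,28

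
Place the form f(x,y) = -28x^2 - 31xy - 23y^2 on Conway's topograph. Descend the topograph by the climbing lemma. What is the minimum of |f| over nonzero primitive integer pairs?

translate: b→-25 (≡31 mod 56), so (28,31,23)→(28,-25,20)
flip: (28,-25,20)→(20,25,28)
translate: b→-15 (≡25 mod 40), so (20,25,28)→(20,-15,23)
reduced (well bottom): (20,-15,23) with a≤c, −a<b≤a
well minimum |f| = |-20| = 20 (negative-definite)

20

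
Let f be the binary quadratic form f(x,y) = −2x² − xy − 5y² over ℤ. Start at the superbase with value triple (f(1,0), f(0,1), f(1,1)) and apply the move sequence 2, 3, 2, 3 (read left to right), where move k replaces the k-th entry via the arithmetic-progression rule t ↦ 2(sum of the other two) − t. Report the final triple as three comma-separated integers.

start (-2,-5,-8) = (f(1,0),f(0,1),f(1,1))
replace slot 2: 2·((-2)+(-8)) − (-5) = -15 → (-2,-15,-8)
replace slot 3: 2·((-2)+(-15)) − (-8) = -26 → (-2,-15,-26)
replace slot 2: 2·((-2)+(-26)) − (-15) = -41 → (-2,-41,-26)
replace slot 3: 2·((-2)+(-41)) − (-26) = -60 → (-2,-41,-60)

-2,-41,-60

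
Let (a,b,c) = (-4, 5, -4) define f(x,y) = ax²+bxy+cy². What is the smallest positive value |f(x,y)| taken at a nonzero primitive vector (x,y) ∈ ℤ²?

translate: b→3 (≡-5 mod 8), so (4,-5,4)→(4,3,3)
flip: (4,3,3)→(3,-3,4)
translate: b→3 (≡-3 mod 6), so (3,-3,4)→(3,3,4)
reduced (well bottom): (3,3,4) with a≤c, −a<b≤a
well minimum |f| = |-3| = 3 (negative-definite)

3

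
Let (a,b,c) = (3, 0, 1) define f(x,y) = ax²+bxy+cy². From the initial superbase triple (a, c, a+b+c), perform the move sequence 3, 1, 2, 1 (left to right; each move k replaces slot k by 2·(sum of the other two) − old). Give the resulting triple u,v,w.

start (3,1,4) = (f(1,0),f(0,1),f(1,1))
replace slot 3: 2·(3+1) − 4 = 4 → (3,1,4)
replace slot 1: 2·(1+4) − 3 = 7 → (7,1,4)
replace slot 2: 2·(7+4) − 1 = 21 → (7,21,4)
replace slot 1: 2·(21+4) − 7 = 43 → (43,21,4)

43,21,4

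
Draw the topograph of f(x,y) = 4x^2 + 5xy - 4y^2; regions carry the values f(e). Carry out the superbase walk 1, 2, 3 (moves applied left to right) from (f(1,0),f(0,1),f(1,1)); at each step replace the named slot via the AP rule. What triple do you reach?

start (4,-4,5) = (f(1,0),f(0,1),f(1,1))
replace slot 1: 2·((-4)+5) − 4 = -2 → (-2,-4,5)
replace slot 2: 2·((-2)+5) − (-4) = 10 → (-2,10,5)
replace slot 3: 2·((-2)+10) − 5 = 11 → (-2,10,11)

-2,10,11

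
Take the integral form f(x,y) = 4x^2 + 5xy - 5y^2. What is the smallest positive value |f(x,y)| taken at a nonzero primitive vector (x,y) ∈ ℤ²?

river: ρ → (-5,5,4)
river: ρ → (4,3,-6)
river: ρ → (-6,9,1)
river: ρ → (1,9,-6)
river: ρ → (-6,3,4)
river: ρ → (4,5,-5)
closes: descent 0, river 6
min |a| on river = 1

1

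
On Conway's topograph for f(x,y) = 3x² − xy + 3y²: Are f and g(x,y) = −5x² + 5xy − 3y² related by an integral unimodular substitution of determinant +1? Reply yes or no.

D₁ = -35, D₂ = -35
f: flip: (3,-1,3)→(3,1,3)
f: reduced (well bottom): (3,1,3) with a≤c, −a<b≤a
g is negative-definite; reduce −g:
−g: translate: b→5 (≡-5 mod 10), so (5,-5,3)→(5,5,3)
−g: flip: (5,5,3)→(3,-5,5)
−g: translate: b→1 (≡-5 mod 6), so (3,-5,5)→(3,1,3)
−g: reduced (well bottom): (3,1,3) with a≤c, −a<b≤a
flip sign back: reduced form of g is (-3,-1,-3)
reduced forms (3, 1, 3) vs (-3, -1, -3) ⇒ inequivalent

no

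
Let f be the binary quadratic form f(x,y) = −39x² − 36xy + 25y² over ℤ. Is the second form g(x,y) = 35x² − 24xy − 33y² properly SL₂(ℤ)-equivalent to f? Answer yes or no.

D₁ = 5196, D₂ = 5196
river cycle of f (length 8): (25, 36, -39), (-39, 42, 22), (22, 46, -35), (-35, 24, 33), (33, 42, -26), (-26, 62, 13), (13, 68, -11), (-11, 64, 25)
river cycle of g (length 8): (-33, 24, 35), (35, 46, -22), (-22, 42, 39), (39, 36, -25), (-25, 64, 11), (11, 68, -13), (-13, 62, 26), (26, 42, -33)
cycles differ ⇒ inequivalent

no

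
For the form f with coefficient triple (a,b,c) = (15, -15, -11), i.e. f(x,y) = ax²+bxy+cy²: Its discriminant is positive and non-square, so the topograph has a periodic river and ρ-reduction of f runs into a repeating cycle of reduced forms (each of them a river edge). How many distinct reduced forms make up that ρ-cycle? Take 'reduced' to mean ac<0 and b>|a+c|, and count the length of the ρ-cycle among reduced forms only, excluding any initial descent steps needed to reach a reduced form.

D = 885, ⌊√D⌋ = 29
descent: ρ → (-11,15,15)  [lands on river]
river: ρ → (15,15,-11)
river: ρ → (-11,29,1)
river: ρ → (1,29,-11)
ρ-cycle length = 4 (tail of 1 descent step not counted)

4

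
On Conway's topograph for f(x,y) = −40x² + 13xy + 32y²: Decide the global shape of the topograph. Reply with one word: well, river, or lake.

D = b²−4ac = 13² − 4·(-40)·32 = 5289
D > 0 non-square ⇒ indefinite ⇒ periodic river

river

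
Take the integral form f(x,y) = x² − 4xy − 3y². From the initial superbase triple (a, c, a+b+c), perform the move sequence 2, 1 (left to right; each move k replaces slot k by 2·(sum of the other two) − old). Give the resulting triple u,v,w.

start (1,-3,-6) = (f(1,0),f(0,1),f(1,1))
replace slot 2: 2·(1+(-6)) − (-3) = -7 → (1,-7,-6)
replace slot 1: 2·((-7)+(-6)) − 1 = -27 → (-27,-7,-6)

-27,-7,-6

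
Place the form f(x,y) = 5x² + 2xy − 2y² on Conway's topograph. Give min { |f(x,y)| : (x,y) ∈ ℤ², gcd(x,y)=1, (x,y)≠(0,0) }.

descent: ρ → (-2,6,1)  [lands on river]
river: ρ → (1,6,-2)
closes: descent 1, river 2
min |a| on river = 1

1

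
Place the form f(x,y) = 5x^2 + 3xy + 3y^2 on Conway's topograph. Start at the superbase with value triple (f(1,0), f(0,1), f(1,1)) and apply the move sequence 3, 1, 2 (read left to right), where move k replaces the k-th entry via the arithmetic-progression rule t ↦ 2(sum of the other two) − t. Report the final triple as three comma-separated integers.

start (5,3,11) = (f(1,0),f(0,1),f(1,1))
replace slot 3: 2·(5+3) − 11 = 5 → (5,3,5)
replace slot 1: 2·(3+5) − 5 = 11 → (11,3,5)
replace slot 2: 2·(11+5) − 3 = 29 → (11,29,5)

11,29,5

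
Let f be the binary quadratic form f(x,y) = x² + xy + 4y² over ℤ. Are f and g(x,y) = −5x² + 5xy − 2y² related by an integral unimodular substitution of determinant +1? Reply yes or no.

D₁ = -15, D₂ = -15
f: reduced (well bottom): (1,1,4) with a≤c, −a<b≤a
g is negative-definite; reduce −g:
−g: translate: b→5 (≡-5 mod 10), so (5,-5,2)→(5,5,2)
−g: flip: (5,5,2)→(2,-5,5)
−g: translate: b→-1 (≡-5 mod 4), so (2,-5,5)→(2,-1,2)
−g: flip: (2,-1,2)→(2,1,2)
−g: reduced (well bottom): (2,1,2) with a≤c, −a<b≤a
flip sign back: reduced form of g is (-2,-1,-2)
reduced forms (1, 1, 4) vs (-2, -1, -2) ⇒ inequivalent

no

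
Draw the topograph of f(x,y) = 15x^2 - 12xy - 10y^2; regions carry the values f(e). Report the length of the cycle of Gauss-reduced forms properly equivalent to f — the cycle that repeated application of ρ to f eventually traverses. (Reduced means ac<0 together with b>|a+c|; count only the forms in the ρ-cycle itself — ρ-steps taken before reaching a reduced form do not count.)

D = 744, ⌊√D⌋ = 27
descent: ρ → (-10,12,15)  [lands on river]
river: ρ → (15,18,-7)
river: ρ → (-7,24,6)
river: ρ → (6,24,-7)
river: ρ → (-7,18,15)
river: ρ → (15,12,-10)
river: ρ → (-10,8,17)
river: ρ → (17,26,-1)
river: ρ → (-1,26,17)
river: ρ → (17,8,-10)
ρ-cycle length = 10 (tail of 1 descent step not counted)

10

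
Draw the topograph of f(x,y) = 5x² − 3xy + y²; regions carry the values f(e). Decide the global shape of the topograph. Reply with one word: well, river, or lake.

D = b²−4ac = (-3)² − 4·5·1 = -11
D < 0 ⇒ definite ⇒ every region one sign ⇒ single well

well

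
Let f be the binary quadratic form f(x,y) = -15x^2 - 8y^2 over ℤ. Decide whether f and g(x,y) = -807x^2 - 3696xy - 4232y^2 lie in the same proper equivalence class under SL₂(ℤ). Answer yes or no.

D₁ = -480, D₂ = -480
f is negative-definite; reduce −f:
−f: flip: (15,0,8)→(8,0,15)
−f: reduced (well bottom): (8,0,15) with a≤c, −a<b≤a
flip sign back: reduced form of f is (-8,0,-15)
g is negative-definite; reduce −g:
−g: translate: b→468 (≡3696 mod 1614), so (807,3696,4232)→(807,468,68)
−g: flip: (807,468,68)→(68,-468,807)
−g: translate: b→-60 (≡-468 mod 136), so (68,-468,807)→(68,-60,15)
−g: flip: (68,-60,15)→(15,60,68)
−g: translate: b→0 (≡60 mod 30), so (15,60,68)→(15,0,8)
−g: flip: (15,0,8)→(8,0,15)
−g: reduced (well bottom): (8,0,15) with a≤c, −a<b≤a
flip sign back: reduced form of g is (-8,0,-15)
reduced forms (-8, 0, -15) vs (-8, 0, -15) ⇒ equivalent

yes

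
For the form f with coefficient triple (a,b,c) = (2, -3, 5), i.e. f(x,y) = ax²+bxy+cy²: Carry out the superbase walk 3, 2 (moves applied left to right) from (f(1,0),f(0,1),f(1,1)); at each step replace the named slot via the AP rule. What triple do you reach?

start (2,5,4) = (f(1,0),f(0,1),f(1,1))
replace slot 3: 2·(2+5) − 4 = 10 → (2,5,10)
replace slot 2: 2·(2+10) − 5 = 19 → (2,19,10)

2,19,10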